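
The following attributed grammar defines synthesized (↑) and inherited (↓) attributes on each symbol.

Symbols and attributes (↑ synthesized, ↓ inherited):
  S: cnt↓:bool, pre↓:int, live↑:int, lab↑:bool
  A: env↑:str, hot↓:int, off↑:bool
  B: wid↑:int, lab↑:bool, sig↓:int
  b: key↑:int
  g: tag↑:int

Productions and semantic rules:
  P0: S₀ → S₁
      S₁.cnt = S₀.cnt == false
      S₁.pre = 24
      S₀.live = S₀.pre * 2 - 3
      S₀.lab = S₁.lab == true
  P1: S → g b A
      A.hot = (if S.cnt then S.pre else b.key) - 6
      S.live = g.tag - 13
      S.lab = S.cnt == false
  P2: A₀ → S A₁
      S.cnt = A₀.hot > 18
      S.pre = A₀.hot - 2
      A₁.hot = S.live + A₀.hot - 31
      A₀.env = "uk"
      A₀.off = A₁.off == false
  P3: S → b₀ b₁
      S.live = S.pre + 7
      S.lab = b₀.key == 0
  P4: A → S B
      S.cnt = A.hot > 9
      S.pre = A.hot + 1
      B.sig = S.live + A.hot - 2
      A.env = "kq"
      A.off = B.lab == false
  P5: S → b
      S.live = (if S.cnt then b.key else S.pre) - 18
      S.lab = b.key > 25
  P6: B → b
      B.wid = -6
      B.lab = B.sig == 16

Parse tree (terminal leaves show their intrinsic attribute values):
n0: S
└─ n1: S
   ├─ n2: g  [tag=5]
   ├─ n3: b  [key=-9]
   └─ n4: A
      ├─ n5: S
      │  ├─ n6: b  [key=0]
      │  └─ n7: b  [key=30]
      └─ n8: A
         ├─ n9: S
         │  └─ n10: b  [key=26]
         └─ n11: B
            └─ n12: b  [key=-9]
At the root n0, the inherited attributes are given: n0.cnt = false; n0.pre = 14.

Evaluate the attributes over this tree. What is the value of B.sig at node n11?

16

1. n0.cnt = false  [given at root]
2. n0.pre = 14  [given at root]
3. n1.cnt = true  [S₀.cnt == false]
4. n1.pre = 24  [24]
5. n2.tag = 5  [terminal]
6. n3.key = -9  [terminal]
7. n4.hot = 18  [(if S.cnt then S.pre else b.key) - 6]
8. n5.cnt = false  [A₀.hot > 18]
9. n5.pre = 16  [A₀.hot - 2]
10. n6.key = 0  [terminal]
11. n7.key = 30  [terminal]
12. n5.live = 23  [S.pre + 7]
13. n5.lab = true  [b₀.key == 0]
14. n8.hot = 10  [S.live + A₀.hot - 31]
15. n9.cnt = true  [A.hot > 9]
16. n9.pre = 11  [A.hot + 1]
17. n10.key = 26  [terminal]
18. n9.live = 8  [(if S.cnt then b.key else S.pre) - 18]
19. n9.lab = true  [b.key > 25]
20. n11.sig = 16  [S.live + A.hot - 2]
21. n12.key = -9  [terminal]
22. n11.wid = -6  [-6]
23. n11.lab = true  [B.sig == 16]
24. n8.env = "kq"  ["kq"]
25. n8.off = false  [B.lab == false]
26. n4.env = "uk"  ["uk"]
27. n4.off = true  [A₁.off == false]
28. n1.live = -8  [g.tag - 13]
29. n1.lab = false  [S.cnt == false]
30. n0.live = 25  [S₀.pre * 2 - 3]
31. n0.lab = false  [S₁.lab == true]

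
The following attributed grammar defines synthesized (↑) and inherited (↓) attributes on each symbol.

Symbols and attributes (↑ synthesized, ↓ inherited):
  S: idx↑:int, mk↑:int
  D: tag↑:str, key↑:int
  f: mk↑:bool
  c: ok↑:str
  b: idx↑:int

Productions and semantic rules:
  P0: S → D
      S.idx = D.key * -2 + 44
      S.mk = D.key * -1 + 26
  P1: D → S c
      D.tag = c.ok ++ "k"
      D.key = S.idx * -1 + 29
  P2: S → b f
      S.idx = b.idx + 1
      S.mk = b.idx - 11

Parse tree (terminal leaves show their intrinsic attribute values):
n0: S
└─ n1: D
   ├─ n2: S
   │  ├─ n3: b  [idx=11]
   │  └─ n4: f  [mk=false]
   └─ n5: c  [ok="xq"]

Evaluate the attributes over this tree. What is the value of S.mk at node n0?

1. n3.idx = 11  [terminal]
2. n4.mk = false  [terminal]
3. n2.idx = 12  [b.idx + 1]
4. n2.mk = 0  [b.idx - 11]
5. n5.ok = "xq"  [terminal]
6. n1.tag = "xqk"  [c.ok ++ "k"]
7. n1.key = 17  [S.idx * -1 + 29]
8. n0.idx = 10  [D.key * -2 + 44]
9. n0.mk = 9  [D.key * -1 + 26]

9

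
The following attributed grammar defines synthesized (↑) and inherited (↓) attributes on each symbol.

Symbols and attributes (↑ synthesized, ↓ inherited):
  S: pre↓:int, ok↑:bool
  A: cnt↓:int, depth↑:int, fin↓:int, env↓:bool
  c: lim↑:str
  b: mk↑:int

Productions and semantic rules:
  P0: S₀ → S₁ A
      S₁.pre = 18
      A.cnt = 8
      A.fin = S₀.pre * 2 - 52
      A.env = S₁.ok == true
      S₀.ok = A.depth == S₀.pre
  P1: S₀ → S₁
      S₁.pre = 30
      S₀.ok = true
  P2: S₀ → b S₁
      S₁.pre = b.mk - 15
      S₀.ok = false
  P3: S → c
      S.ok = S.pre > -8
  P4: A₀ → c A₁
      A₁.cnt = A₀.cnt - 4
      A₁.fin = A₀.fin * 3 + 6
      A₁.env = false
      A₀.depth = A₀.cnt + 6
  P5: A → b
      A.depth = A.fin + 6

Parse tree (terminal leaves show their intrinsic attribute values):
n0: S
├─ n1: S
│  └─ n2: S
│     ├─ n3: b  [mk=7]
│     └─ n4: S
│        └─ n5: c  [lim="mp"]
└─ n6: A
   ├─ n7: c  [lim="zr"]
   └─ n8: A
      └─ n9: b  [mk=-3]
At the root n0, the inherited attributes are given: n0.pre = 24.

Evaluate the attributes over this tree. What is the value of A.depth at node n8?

0

1. n0.pre = 24  [given at root]
2. n1.pre = 18  [18]
3. n2.pre = 30  [30]
4. n3.mk = 7  [terminal]
5. n4.pre = -8  [b.mk - 15]
6. n5.lim = "mp"  [terminal]
7. n4.ok = false  [S.pre > -8]
8. n2.ok = false  [false]
9. n1.ok = true  [true]
10. n6.cnt = 8  [8]
11. n6.fin = -4  [S₀.pre * 2 - 52]
12. n6.env = true  [S₁.ok == true]
13. n7.lim = "zr"  [terminal]
14. n8.cnt = 4  [A₀.cnt - 4]
15. n8.fin = -6  [A₀.fin * 3 + 6]
16. n8.env = false  [false]
17. n9.mk = -3  [terminal]
18. n8.depth = 0  [A.fin + 6]
19. n6.depth = 14  [A₀.cnt + 6]
20. n0.ok = false  [A.depth == S₀.pre]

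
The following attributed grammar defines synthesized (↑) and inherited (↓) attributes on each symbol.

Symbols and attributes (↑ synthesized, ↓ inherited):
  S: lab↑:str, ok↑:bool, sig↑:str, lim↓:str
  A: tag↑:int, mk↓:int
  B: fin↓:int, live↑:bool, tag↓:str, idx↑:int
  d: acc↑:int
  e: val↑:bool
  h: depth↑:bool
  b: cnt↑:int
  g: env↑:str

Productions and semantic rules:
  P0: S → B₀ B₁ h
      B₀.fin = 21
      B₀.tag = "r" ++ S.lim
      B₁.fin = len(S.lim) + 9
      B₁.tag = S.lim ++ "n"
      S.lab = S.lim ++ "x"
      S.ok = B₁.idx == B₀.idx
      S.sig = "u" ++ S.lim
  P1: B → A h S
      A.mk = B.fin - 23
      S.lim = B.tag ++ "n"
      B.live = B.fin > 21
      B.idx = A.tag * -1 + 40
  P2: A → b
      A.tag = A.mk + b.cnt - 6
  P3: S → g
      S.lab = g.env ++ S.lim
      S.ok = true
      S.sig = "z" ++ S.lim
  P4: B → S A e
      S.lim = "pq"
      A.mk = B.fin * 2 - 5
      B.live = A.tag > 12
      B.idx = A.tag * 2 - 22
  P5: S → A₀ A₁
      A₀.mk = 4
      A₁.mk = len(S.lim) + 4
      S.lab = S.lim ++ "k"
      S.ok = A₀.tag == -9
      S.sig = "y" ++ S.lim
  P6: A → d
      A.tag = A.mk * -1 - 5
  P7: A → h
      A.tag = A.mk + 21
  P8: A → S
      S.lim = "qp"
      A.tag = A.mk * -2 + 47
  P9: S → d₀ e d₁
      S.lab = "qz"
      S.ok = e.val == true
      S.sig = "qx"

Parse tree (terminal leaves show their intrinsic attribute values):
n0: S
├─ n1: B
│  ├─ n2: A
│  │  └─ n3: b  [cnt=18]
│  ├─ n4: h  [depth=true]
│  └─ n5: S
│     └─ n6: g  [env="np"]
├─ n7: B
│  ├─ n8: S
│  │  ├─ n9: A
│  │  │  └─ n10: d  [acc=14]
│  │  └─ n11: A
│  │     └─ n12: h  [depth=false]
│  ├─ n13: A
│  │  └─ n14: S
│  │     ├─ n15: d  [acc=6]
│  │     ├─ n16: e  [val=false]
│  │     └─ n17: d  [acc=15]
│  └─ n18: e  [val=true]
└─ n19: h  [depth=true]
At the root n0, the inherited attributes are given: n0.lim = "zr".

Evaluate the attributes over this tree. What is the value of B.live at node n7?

true

1. n0.lim = "zr"  [given at root]
2. n1.fin = 21  [21]
3. n1.tag = "rzr"  ["r" ++ S.lim]
4. n2.mk = -2  [B.fin - 23]
5. n3.cnt = 18  [terminal]
6. n2.tag = 10  [A.mk + b.cnt - 6]
7. n4.depth = true  [terminal]
8. n5.lim = "rzrn"  [B.tag ++ "n"]
9. n6.env = "np"  [terminal]
10. n5.lab = "nprzrn"  [g.env ++ S.lim]
11. n5.ok = true  [true]
12. n5.sig = "zrzrn"  ["z" ++ S.lim]
13. n1.live = false  [B.fin > 21]
14. n1.idx = 30  [A.tag * -1 + 40]
15. n7.fin = 11  [len(S.lim) + 9]
16. n7.tag = "zrn"  [S.lim ++ "n"]
17. n8.lim = "pq"  ["pq"]
18. n9.mk = 4  [4]
19. n10.acc = 14  [terminal]
20. n9.tag = -9  [A.mk * -1 - 5]
21. n11.mk = 6  [len(S.lim) + 4]
22. n12.depth = false  [terminal]
23. n11.tag = 27  [A.mk + 21]
24. n8.lab = "pqk"  [S.lim ++ "k"]
25. n8.ok = true  [A₀.tag == -9]
26. n8.sig = "ypq"  ["y" ++ S.lim]
27. n13.mk = 17  [B.fin * 2 - 5]
28. n14.lim = "qp"  ["qp"]
29. n15.acc = 6  [terminal]
30. n16.val = false  [terminal]
31. n17.acc = 15  [terminal]
32. n14.lab = "qz"  ["qz"]
33. n14.ok = false  [e.val == true]
34. n14.sig = "qx"  ["qx"]
35. n13.tag = 13  [A.mk * -2 + 47]
36. n18.val = true  [terminal]
37. n7.live = true  [A.tag > 12]
38. n7.idx = 4  [A.tag * 2 - 22]
39. n19.depth = true  [terminal]
40. n0.lab = "zrx"  [S.lim ++ "x"]
41. n0.ok = false  [B₁.idx == B₀.idx]
42. n0.sig = "uzr"  ["u" ++ S.lim]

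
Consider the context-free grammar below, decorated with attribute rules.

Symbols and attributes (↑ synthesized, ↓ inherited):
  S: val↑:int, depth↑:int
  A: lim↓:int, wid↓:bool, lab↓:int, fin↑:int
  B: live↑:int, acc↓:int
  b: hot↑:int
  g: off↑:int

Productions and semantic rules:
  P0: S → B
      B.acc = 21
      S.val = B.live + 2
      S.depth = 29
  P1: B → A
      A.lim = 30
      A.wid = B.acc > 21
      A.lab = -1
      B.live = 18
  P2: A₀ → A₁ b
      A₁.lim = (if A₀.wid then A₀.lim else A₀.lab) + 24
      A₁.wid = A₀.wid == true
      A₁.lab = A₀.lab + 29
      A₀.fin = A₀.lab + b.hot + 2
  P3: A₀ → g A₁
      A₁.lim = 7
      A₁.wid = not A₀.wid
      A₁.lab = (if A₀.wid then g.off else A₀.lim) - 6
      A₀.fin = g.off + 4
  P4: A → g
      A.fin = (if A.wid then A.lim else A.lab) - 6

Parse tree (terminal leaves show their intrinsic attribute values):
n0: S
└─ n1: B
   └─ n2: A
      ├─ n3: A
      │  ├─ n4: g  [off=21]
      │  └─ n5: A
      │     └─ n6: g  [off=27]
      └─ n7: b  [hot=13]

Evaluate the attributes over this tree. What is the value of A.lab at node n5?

1. n1.acc = 21  [21]
2. n2.lim = 30  [30]
3. n2.wid = false  [B.acc > 21]
4. n2.lab = -1  [-1]
5. n3.lim = 23  [(if A₀.wid then A₀.lim else A₀.lab) + 24]
6. n3.wid = false  [A₀.wid == true]
7. n3.lab = 28  [A₀.lab + 29]
8. n4.off = 21  [terminal]
9. n5.lim = 7  [7]
10. n5.wid = true  [not A₀.wid]
11. n5.lab = 17  [(if A₀.wid then g.off else A₀.lim) - 6]
12. n6.off = 27  [terminal]
13. n5.fin = 1  [(if A.wid then A.lim else A.lab) - 6]
14. n3.fin = 25  [g.off + 4]
15. n7.hot = 13  [terminal]
16. n2.fin = 14  [A₀.lab + b.hot + 2]
17. n1.live = 18  [18]
18. n0.val = 20  [B.live + 2]
19. n0.depth = 29  [29]

17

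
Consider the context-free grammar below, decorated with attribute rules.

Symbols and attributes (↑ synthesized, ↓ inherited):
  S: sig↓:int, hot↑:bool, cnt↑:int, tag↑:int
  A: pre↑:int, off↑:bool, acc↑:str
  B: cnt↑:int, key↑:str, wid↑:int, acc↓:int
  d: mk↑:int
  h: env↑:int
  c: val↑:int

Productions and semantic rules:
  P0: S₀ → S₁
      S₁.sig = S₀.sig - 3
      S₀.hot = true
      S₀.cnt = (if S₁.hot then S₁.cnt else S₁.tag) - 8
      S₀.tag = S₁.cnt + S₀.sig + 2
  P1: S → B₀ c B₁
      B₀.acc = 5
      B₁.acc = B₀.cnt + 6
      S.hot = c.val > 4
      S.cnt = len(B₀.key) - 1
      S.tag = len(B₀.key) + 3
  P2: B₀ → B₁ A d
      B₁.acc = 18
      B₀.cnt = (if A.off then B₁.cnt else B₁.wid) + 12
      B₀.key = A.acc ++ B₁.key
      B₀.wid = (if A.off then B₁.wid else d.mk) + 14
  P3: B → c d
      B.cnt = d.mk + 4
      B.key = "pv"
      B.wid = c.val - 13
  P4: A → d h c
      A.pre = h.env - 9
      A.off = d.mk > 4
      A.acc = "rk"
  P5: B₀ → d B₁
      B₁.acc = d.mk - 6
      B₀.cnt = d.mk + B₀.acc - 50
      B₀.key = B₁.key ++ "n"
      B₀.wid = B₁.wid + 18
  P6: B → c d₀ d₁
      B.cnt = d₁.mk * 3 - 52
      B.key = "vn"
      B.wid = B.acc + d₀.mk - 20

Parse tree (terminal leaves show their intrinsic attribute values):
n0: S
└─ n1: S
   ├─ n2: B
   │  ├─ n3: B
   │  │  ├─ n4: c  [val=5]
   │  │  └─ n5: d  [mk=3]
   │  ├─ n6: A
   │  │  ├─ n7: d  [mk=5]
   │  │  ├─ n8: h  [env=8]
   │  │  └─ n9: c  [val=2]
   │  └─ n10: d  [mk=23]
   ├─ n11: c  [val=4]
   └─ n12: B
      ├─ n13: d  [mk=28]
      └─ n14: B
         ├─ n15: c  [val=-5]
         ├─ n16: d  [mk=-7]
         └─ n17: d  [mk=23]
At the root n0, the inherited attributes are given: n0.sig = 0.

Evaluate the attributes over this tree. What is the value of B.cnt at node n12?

3

1. n0.sig = 0  [given at root]
2. n1.sig = -3  [S₀.sig - 3]
3. n2.acc = 5  [5]
4. n3.acc = 18  [18]
5. n4.val = 5  [terminal]
6. n5.mk = 3  [terminal]
7. n3.cnt = 7  [d.mk + 4]
8. n3.key = "pv"  ["pv"]
9. n3.wid = -8  [c.val - 13]
10. n7.mk = 5  [terminal]
11. n8.env = 8  [terminal]
12. n9.val = 2  [terminal]
13. n6.pre = -1  [h.env - 9]
14. n6.off = true  [d.mk > 4]
15. n6.acc = "rk"  ["rk"]
16. n10.mk = 23  [terminal]
17. n2.cnt = 19  [(if A.off then B₁.cnt else B₁.wid) + 12]
18. n2.key = "rkpv"  [A.acc ++ B₁.key]
19. n2.wid = 6  [(if A.off then B₁.wid else d.mk) + 14]
20. n11.val = 4  [terminal]
21. n12.acc = 25  [B₀.cnt + 6]
22. n13.mk = 28  [terminal]
23. n14.acc = 22  [d.mk - 6]
24. n15.val = -5  [terminal]
25. n16.mk = -7  [terminal]
26. n17.mk = 23  [terminal]
27. n14.cnt = 17  [d₁.mk * 3 - 52]
28. n14.key = "vn"  ["vn"]
29. n14.wid = -5  [B.acc + d₀.mk - 20]
30. n12.cnt = 3  [d.mk + B₀.acc - 50]
31. n12.key = "vnn"  [B₁.key ++ "n"]
32. n12.wid = 13  [B₁.wid + 18]
33. n1.hot = false  [c.val > 4]
34. n1.cnt = 3  [len(B₀.key) - 1]
35. n1.tag = 7  [len(B₀.key) + 3]
36. n0.hot = true  [true]
37. n0.cnt = -1  [(if S₁.hot then S₁.cnt else S₁.tag) - 8]
38. n0.tag = 5  [S₁.cnt + S₀.sig + 2]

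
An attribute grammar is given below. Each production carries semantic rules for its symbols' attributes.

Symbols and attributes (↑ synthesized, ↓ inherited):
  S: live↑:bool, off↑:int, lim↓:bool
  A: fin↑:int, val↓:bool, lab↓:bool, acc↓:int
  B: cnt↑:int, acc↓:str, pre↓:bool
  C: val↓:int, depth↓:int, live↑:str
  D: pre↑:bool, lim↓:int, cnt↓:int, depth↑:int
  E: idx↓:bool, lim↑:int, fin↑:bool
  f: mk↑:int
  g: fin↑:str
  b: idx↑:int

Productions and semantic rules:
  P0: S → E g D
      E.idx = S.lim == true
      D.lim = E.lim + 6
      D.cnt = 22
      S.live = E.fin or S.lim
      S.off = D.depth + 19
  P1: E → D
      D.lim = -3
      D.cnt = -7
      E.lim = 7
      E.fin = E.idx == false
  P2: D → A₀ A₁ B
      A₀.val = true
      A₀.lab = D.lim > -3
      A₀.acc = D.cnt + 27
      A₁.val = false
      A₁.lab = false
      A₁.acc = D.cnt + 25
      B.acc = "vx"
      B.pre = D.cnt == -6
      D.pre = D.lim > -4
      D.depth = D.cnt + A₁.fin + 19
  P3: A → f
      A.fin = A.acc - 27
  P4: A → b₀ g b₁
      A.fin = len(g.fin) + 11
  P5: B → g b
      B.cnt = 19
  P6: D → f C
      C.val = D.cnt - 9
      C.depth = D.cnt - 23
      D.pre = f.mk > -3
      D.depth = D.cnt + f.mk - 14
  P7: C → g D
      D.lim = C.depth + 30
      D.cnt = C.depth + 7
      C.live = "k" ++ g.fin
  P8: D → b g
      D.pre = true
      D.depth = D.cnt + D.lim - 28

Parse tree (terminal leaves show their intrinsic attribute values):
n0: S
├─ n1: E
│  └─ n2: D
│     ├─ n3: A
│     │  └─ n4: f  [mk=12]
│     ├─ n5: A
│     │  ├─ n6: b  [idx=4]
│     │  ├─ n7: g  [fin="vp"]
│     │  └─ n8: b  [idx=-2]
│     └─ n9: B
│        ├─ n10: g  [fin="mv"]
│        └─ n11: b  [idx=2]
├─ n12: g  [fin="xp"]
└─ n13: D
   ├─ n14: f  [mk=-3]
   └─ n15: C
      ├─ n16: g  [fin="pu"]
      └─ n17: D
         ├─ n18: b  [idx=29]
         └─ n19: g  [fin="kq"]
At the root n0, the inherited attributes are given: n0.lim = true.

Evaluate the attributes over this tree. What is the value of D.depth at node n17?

7

1. n0.lim = true  [given at root]
2. n1.idx = true  [S.lim == true]
3. n2.lim = -3  [-3]
4. n2.cnt = -7  [-7]
5. n3.val = true  [true]
6. n3.lab = false  [D.lim > -3]
7. n3.acc = 20  [D.cnt + 27]
8. n4.mk = 12  [terminal]
9. n3.fin = -7  [A.acc - 27]
10. n5.val = false  [false]
11. n5.lab = false  [false]
12. n5.acc = 18  [D.cnt + 25]
13. n6.idx = 4  [terminal]
14. n7.fin = "vp"  [terminal]
15. n8.idx = -2  [terminal]
16. n5.fin = 13  [len(g.fin) + 11]
17. n9.acc = "vx"  ["vx"]
18. n9.pre = false  [D.cnt == -6]
19. n10.fin = "mv"  [terminal]
20. n11.idx = 2  [terminal]
21. n9.cnt = 19  [19]
22. n2.pre = true  [D.lim > -4]
23. n2.depth = 25  [D.cnt + A₁.fin + 19]
24. n1.lim = 7  [7]
25. n1.fin = false  [E.idx == false]
26. n12.fin = "xp"  [terminal]
27. n13.lim = 13  [E.lim + 6]
28. n13.cnt = 22  [22]
29. n14.mk = -3  [terminal]
30. n15.val = 13  [D.cnt - 9]
31. n15.depth = -1  [D.cnt - 23]
32. n16.fin = "pu"  [terminal]
33. n17.lim = 29  [C.depth + 30]
34. n17.cnt = 6  [C.depth + 7]
35. n18.idx = 29  [terminal]
36. n19.fin = "kq"  [terminal]
37. n17.pre = true  [true]
38. n17.depth = 7  [D.cnt + D.lim - 28]
39. n15.live = "kpu"  ["k" ++ g.fin]
40. n13.pre = false  [f.mk > -3]
41. n13.depth = 5  [D.cnt + f.mk - 14]
42. n0.live = true  [E.fin or S.lim]
43. n0.off = 24  [D.depth + 19]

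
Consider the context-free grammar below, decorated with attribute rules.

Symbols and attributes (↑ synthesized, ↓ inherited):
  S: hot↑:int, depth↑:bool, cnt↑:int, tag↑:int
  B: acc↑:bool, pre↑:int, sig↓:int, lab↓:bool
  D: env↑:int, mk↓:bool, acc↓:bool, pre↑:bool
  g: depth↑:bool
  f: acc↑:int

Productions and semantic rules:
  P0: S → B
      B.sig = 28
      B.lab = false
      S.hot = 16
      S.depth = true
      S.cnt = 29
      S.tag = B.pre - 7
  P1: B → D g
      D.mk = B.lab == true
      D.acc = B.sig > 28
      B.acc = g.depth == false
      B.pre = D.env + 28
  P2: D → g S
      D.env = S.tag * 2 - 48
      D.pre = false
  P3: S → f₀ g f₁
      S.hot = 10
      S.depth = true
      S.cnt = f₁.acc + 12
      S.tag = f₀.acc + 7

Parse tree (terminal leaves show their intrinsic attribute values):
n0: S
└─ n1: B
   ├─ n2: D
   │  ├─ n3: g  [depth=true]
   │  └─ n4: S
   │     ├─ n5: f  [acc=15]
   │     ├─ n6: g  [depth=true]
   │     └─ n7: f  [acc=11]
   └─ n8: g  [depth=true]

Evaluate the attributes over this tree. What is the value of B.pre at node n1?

24

1. n1.sig = 28  [28]
2. n1.lab = false  [false]
3. n2.mk = false  [B.lab == true]
4. n2.acc = false  [B.sig > 28]
5. n3.depth = true  [terminal]
6. n5.acc = 15  [terminal]
7. n6.depth = true  [terminal]
8. n7.acc = 11  [terminal]
9. n4.hot = 10  [10]
10. n4.depth = true  [true]
11. n4.cnt = 23  [f₁.acc + 12]
12. n4.tag = 22  [f₀.acc + 7]
13. n2.env = -4  [S.tag * 2 - 48]
14. n2.pre = false  [false]
15. n8.depth = true  [terminal]
16. n1.acc = false  [g.depth == false]
17. n1.pre = 24  [D.env + 28]
18. n0.hot = 16  [16]
19. n0.depth = true  [true]
20. n0.cnt = 29  [29]
21. n0.tag = 17  [B.pre - 7]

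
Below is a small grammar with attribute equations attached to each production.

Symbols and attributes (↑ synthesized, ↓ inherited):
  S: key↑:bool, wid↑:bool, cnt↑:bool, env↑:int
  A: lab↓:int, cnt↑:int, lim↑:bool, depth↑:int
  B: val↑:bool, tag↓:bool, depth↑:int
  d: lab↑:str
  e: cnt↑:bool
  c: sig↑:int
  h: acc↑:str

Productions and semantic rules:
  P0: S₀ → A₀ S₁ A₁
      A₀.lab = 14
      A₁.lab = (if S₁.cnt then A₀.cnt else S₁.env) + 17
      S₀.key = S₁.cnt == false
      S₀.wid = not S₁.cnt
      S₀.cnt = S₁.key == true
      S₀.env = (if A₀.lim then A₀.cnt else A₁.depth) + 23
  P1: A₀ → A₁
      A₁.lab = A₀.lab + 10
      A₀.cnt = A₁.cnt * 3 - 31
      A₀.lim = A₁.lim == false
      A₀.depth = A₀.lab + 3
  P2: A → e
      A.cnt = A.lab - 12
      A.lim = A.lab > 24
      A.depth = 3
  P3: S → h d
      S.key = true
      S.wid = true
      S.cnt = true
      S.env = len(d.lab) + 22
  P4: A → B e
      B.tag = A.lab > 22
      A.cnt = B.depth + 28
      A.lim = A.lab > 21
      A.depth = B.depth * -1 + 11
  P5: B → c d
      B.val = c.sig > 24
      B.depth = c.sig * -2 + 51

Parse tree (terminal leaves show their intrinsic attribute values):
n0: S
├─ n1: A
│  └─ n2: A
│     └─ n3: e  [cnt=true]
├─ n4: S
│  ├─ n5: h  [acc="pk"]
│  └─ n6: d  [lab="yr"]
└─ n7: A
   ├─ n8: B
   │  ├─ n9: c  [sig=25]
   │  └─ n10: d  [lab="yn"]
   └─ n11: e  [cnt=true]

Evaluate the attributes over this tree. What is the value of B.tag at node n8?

false

1. n1.lab = 14  [14]
2. n2.lab = 24  [A₀.lab + 10]
3. n3.cnt = true  [terminal]
4. n2.cnt = 12  [A.lab - 12]
5. n2.lim = false  [A.lab > 24]
6. n2.depth = 3  [3]
7. n1.cnt = 5  [A₁.cnt * 3 - 31]
8. n1.lim = true  [A₁.lim == false]
9. n1.depth = 17  [A₀.lab + 3]
10. n5.acc = "pk"  [terminal]
11. n6.lab = "yr"  [terminal]
12. n4.key = true  [true]
13. n4.wid = true  [true]
14. n4.cnt = true  [true]
15. n4.env = 24  [len(d.lab) + 22]
16. n7.lab = 22  [(if S₁.cnt then A₀.cnt else S₁.env) + 17]
17. n8.tag = false  [A.lab > 22]
18. n9.sig = 25  [terminal]
19. n10.lab = "yn"  [terminal]
20. n8.val = true  [c.sig > 24]
21. n8.depth = 1  [c.sig * -2 + 51]
22. n11.cnt = true  [terminal]
23. n7.cnt = 29  [B.depth + 28]
24. n7.lim = true  [A.lab > 21]
25. n7.depth = 10  [B.depth * -1 + 11]
26. n0.key = false  [S₁.cnt == false]
27. n0.wid = false  [not S₁.cnt]
28. n0.cnt = true  [S₁.key == true]
29. n0.env = 28  [(if A₀.lim then A₀.cnt else A₁.depth) + 23]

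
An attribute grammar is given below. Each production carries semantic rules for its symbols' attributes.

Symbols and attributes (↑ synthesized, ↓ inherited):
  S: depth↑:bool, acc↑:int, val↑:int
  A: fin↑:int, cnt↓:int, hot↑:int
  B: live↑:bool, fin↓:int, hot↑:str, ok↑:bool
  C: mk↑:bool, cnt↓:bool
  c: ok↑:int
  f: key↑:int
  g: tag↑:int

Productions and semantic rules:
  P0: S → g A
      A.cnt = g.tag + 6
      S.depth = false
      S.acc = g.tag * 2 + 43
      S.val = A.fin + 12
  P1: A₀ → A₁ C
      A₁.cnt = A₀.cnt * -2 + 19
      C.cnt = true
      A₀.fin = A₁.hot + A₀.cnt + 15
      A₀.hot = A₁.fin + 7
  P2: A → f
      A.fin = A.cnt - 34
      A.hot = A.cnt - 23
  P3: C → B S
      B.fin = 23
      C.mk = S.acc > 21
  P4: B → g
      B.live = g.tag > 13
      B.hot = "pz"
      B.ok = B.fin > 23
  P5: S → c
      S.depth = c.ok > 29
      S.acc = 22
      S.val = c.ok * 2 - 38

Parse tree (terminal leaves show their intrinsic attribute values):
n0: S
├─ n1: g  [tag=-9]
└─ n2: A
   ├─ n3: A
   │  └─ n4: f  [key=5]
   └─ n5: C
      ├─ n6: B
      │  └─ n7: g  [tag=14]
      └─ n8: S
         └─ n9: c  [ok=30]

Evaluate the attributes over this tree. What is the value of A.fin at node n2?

14

1. n1.tag = -9  [terminal]
2. n2.cnt = -3  [g.tag + 6]
3. n3.cnt = 25  [A₀.cnt * -2 + 19]
4. n4.key = 5  [terminal]
5. n3.fin = -9  [A.cnt - 34]
6. n3.hot = 2  [A.cnt - 23]
7. n5.cnt = true  [true]
8. n6.fin = 23  [23]
9. n7.tag = 14  [terminal]
10. n6.live = true  [g.tag > 13]
11. n6.hot = "pz"  ["pz"]
12. n6.ok = false  [B.fin > 23]
13. n9.ok = 30  [terminal]
14. n8.depth = true  [c.ok > 29]
15. n8.acc = 22  [22]
16. n8.val = 22  [c.ok * 2 - 38]
17. n5.mk = true  [S.acc > 21]
18. n2.fin = 14  [A₁.hot + A₀.cnt + 15]
19. n2.hot = -2  [A₁.fin + 7]
20. n0.depth = false  [false]
21. n0.acc = 25  [g.tag * 2 + 43]
22. n0.val = 26  [A.fin + 12]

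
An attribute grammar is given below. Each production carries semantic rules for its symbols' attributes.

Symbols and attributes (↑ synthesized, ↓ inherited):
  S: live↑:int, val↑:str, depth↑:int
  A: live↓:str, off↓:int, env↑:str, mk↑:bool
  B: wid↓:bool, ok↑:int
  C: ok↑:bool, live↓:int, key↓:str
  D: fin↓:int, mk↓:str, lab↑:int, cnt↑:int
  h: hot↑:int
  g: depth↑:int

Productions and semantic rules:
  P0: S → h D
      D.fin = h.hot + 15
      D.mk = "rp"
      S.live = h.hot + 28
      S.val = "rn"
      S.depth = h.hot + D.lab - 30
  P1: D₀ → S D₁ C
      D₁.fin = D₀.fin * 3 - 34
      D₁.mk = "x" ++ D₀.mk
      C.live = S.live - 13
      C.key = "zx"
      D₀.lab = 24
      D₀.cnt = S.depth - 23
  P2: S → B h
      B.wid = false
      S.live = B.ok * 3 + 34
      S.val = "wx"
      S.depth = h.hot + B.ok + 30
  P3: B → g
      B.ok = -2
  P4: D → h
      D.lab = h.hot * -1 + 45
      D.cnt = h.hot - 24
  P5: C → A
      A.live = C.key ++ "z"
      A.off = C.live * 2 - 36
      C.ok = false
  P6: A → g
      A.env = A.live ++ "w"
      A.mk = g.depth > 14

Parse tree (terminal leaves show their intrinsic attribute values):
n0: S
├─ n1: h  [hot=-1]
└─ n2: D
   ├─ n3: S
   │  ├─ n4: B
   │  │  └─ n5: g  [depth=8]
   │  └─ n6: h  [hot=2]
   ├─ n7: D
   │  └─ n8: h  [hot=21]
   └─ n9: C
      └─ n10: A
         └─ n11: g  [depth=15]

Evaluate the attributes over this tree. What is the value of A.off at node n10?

-6

1. n1.hot = -1  [terminal]
2. n2.fin = 14  [h.hot + 15]
3. n2.mk = "rp"  ["rp"]
4. n4.wid = false  [false]
5. n5.depth = 8  [terminal]
6. n4.ok = -2  [-2]
7. n6.hot = 2  [terminal]
8. n3.live = 28  [B.ok * 3 + 34]
9. n3.val = "wx"  ["wx"]
10. n3.depth = 30  [h.hot + B.ok + 30]
11. n7.fin = 8  [D₀.fin * 3 - 34]
12. n7.mk = "xrp"  ["x" ++ D₀.mk]
13. n8.hot = 21  [terminal]
14. n7.lab = 24  [h.hot * -1 + 45]
15. n7.cnt = -3  [h.hot - 24]
16. n9.live = 15  [S.live - 13]
17. n9.key = "zx"  ["zx"]
18. n10.live = "zxz"  [C.key ++ "z"]
19. n10.off = -6  [C.live * 2 - 36]
20. n11.depth = 15  [terminal]
21. n10.env = "zxzw"  [A.live ++ "w"]
22. n10.mk = true  [g.depth > 14]
23. n9.ok = false  [false]
24. n2.lab = 24  [24]
25. n2.cnt = 7  [S.depth - 23]
26. n0.live = 27  [h.hot + 28]
27. n0.val = "rn"  ["rn"]
28. n0.depth = -7  [h.hot + D.lab - 30]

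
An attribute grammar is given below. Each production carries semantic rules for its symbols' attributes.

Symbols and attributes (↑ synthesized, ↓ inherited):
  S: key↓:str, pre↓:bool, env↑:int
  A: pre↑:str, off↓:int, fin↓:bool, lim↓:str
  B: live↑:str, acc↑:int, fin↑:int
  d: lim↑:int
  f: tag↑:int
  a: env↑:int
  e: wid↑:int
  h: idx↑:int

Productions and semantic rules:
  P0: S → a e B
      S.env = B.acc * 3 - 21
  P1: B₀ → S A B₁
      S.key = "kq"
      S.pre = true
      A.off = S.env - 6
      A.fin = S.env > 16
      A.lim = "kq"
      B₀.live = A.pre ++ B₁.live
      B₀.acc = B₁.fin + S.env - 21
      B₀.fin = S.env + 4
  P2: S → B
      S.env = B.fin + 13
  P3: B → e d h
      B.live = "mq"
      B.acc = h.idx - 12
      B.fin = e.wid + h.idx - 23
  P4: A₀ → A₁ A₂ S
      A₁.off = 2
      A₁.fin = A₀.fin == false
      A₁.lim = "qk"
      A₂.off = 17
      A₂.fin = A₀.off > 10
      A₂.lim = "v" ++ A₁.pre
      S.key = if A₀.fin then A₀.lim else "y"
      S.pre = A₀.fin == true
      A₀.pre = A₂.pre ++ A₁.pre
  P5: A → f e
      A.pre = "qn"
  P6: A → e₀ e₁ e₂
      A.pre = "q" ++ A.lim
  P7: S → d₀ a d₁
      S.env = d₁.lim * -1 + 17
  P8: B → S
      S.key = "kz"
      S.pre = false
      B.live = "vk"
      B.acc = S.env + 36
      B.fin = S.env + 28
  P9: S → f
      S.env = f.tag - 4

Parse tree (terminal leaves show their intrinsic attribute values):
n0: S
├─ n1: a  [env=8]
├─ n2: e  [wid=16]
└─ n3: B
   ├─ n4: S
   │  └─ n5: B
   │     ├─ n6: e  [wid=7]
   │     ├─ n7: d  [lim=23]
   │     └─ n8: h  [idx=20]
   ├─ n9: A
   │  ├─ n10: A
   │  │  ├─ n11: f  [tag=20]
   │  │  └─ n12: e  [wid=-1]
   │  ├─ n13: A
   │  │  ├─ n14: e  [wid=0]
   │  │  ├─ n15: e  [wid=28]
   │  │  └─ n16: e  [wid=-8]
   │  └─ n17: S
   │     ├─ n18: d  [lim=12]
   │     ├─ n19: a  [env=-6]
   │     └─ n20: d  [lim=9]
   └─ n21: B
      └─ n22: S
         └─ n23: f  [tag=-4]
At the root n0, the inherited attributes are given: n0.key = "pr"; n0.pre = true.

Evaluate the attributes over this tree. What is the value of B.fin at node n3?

1. n0.key = "pr"  [given at root]
2. n0.pre = true  [given at root]
3. n1.env = 8  [terminal]
4. n2.wid = 16  [terminal]
5. n4.key = "kq"  ["kq"]
6. n4.pre = true  [true]
7. n6.wid = 7  [terminal]
8. n7.lim = 23  [terminal]
9. n8.idx = 20  [terminal]
10. n5.live = "mq"  ["mq"]
11. n5.acc = 8  [h.idx - 12]
12. n5.fin = 4  [e.wid + h.idx - 23]
13. n4.env = 17  [B.fin + 13]
14. n9.off = 11  [S.env - 6]
15. n9.fin = true  [S.env > 16]
16. n9.lim = "kq"  ["kq"]
17. n10.off = 2  [2]
18. n10.fin = false  [A₀.fin == false]
19. n10.lim = "qk"  ["qk"]
20. n11.tag = 20  [terminal]
21. n12.wid = -1  [terminal]
22. n10.pre = "qn"  ["qn"]
23. n13.off = 17  [17]
24. n13.fin = true  [A₀.off > 10]
25. n13.lim = "vqn"  ["v" ++ A₁.pre]
26. n14.wid = 0  [terminal]
27. n15.wid = 28  [terminal]
28. n16.wid = -8  [terminal]
29. n13.pre = "qvqn"  ["q" ++ A.lim]
30. n17.key = "kq"  [if A₀.fin then A₀.lim else "y"]
31. n17.pre = true  [A₀.fin == true]
32. n18.lim = 12  [terminal]
33. n19.env = -6  [terminal]
34. n20.lim = 9  [terminal]
35. n17.env = 8  [d₁.lim * -1 + 17]
36. n9.pre = "qvqnqn"  [A₂.pre ++ A₁.pre]
37. n22.key = "kz"  ["kz"]
38. n22.pre = false  [false]
39. n23.tag = -4  [terminal]
40. n22.env = -8  [f.tag - 4]
41. n21.live = "vk"  ["vk"]
42. n21.acc = 28  [S.env + 36]
43. n21.fin = 20  [S.env + 28]
44. n3.live = "qvqnqnvk"  [A.pre ++ B₁.live]
45. n3.acc = 16  [B₁.fin + S.env - 21]
46. n3.fin = 21  [S.env + 4]
47. n0.env = 27  [B.acc * 3 - 21]

21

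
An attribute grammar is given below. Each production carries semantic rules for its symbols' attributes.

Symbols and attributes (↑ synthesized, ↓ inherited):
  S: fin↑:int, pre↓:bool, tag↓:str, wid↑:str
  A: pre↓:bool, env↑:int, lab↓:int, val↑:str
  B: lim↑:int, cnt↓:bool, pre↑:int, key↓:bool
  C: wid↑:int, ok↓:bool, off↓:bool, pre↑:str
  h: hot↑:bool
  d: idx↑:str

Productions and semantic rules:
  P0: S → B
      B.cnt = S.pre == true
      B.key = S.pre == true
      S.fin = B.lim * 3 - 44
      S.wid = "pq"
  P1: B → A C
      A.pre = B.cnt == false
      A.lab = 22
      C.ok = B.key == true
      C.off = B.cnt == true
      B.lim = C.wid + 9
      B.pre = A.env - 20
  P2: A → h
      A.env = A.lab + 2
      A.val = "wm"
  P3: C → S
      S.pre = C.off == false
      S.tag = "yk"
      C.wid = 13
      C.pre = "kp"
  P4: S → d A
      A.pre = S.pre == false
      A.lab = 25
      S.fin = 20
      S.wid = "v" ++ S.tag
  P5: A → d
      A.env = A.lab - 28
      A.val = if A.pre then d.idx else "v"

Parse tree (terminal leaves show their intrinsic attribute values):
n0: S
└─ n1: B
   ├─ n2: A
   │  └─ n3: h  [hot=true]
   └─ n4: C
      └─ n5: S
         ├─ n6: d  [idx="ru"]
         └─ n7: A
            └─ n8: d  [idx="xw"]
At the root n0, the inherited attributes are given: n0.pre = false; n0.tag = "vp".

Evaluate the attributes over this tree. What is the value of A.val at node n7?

1. n0.pre = false  [given at root]
2. n0.tag = "vp"  [given at root]
3. n1.cnt = false  [S.pre == true]
4. n1.key = false  [S.pre == true]
5. n2.pre = true  [B.cnt == false]
6. n2.lab = 22  [22]
7. n3.hot = true  [terminal]
8. n2.env = 24  [A.lab + 2]
9. n2.val = "wm"  ["wm"]
10. n4.ok = false  [B.key == true]
11. n4.off = false  [B.cnt == true]
12. n5.pre = true  [C.off == false]
13. n5.tag = "yk"  ["yk"]
14. n6.idx = "ru"  [terminal]
15. n7.pre = false  [S.pre == false]
16. n7.lab = 25  [25]
17. n8.idx = "xw"  [terminal]
18. n7.env = -3  [A.lab - 28]
19. n7.val = "v"  [if A.pre then d.idx else "v"]
20. n5.fin = 20  [20]
21. n5.wid = "vyk"  ["v" ++ S.tag]
22. n4.wid = 13  [13]
23. n4.pre = "kp"  ["kp"]
24. n1.lim = 22  [C.wid + 9]
25. n1.pre = 4  [A.env - 20]
26. n0.fin = 22  [B.lim * 3 - 44]
27. n0.wid = "pq"  ["pq"]

"v"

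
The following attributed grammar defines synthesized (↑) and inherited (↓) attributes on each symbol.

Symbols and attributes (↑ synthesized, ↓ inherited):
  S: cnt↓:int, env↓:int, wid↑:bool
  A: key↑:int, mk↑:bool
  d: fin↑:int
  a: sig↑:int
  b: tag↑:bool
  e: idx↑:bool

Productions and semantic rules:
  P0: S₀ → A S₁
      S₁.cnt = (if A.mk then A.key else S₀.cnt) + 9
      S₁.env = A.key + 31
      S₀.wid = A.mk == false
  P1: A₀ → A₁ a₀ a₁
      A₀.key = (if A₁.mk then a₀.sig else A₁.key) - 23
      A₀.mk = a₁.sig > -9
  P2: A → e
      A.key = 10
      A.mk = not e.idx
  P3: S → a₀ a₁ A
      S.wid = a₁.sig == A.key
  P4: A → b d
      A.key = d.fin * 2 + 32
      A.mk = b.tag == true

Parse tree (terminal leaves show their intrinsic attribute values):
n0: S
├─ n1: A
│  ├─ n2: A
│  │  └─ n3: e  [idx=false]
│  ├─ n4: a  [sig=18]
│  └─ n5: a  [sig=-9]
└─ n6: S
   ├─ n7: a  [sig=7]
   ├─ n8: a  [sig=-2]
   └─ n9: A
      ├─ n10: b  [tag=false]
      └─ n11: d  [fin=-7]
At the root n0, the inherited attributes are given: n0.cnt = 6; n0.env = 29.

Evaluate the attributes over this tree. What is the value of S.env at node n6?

1. n0.cnt = 6  [given at root]
2. n0.env = 29  [given at root]
3. n3.idx = false  [terminal]
4. n2.key = 10  [10]
5. n2.mk = true  [not e.idx]
6. n4.sig = 18  [terminal]
7. n5.sig = -9  [terminal]
8. n1.key = -5  [(if A₁.mk then a₀.sig else A₁.key) - 23]
9. n1.mk = false  [a₁.sig > -9]
10. n6.cnt = 15  [(if A.mk then A.key else S₀.cnt) + 9]
11. n6.env = 26  [A.key + 31]
12. n7.sig = 7  [terminal]
13. n8.sig = -2  [terminal]
14. n10.tag = false  [terminal]
15. n11.fin = -7  [terminal]
16. n9.key = 18  [d.fin * 2 + 32]
17. n9.mk = false  [b.tag == true]
18. n6.wid = false  [a₁.sig == A.key]
19. n0.wid = true  [A.mk == false]

26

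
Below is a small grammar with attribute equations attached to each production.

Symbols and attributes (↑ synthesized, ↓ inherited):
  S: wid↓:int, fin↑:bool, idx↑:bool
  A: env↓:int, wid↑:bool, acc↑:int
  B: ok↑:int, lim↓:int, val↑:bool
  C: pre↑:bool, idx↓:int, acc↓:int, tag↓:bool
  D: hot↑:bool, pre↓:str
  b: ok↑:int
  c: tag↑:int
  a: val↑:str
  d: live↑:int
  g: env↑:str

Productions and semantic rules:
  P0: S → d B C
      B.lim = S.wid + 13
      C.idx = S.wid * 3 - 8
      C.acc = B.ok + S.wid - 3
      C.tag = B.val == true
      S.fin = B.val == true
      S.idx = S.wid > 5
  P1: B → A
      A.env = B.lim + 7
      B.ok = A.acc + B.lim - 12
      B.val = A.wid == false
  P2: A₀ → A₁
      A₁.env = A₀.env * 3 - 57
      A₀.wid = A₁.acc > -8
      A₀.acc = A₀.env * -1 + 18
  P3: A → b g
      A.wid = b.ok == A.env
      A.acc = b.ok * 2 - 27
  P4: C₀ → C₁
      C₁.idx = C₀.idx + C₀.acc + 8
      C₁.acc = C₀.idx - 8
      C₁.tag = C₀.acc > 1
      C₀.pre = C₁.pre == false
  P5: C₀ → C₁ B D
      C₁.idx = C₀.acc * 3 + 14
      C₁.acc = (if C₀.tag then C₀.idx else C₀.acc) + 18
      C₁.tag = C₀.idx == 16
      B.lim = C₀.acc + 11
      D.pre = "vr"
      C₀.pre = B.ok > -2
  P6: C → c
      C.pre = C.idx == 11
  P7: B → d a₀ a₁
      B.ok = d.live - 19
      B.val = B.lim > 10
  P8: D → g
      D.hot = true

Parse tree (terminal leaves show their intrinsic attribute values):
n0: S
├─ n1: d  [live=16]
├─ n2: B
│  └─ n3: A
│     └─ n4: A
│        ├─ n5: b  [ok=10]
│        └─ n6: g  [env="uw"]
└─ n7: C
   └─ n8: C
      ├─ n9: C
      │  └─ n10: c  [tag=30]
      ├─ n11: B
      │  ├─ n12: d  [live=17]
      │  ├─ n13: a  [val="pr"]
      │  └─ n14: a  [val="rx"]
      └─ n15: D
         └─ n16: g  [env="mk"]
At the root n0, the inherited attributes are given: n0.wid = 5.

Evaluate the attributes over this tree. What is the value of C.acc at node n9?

1. n0.wid = 5  [given at root]
2. n1.live = 16  [terminal]
3. n2.lim = 18  [S.wid + 13]
4. n3.env = 25  [B.lim + 7]
5. n4.env = 18  [A₀.env * 3 - 57]
6. n5.ok = 10  [terminal]
7. n6.env = "uw"  [terminal]
8. n4.wid = false  [b.ok == A.env]
9. n4.acc = -7  [b.ok * 2 - 27]
10. n3.wid = true  [A₁.acc > -8]
11. n3.acc = -7  [A₀.env * -1 + 18]
12. n2.ok = -1  [A.acc + B.lim - 12]
13. n2.val = false  [A.wid == false]
14. n7.idx = 7  [S.wid * 3 - 8]
15. n7.acc = 1  [B.ok + S.wid - 3]
16. n7.tag = false  [B.val == true]
17. n8.idx = 16  [C₀.idx + C₀.acc + 8]
18. n8.acc = -1  [C₀.idx - 8]
19. n8.tag = false  [C₀.acc > 1]
20. n9.idx = 11  [C₀.acc * 3 + 14]
21. n9.acc = 17  [(if C₀.tag then C₀.idx else C₀.acc) + 18]
22. n9.tag = true  [C₀.idx == 16]
23. n10.tag = 30  [terminal]
24. n9.pre = true  [C.idx == 11]
25. n11.lim = 10  [C₀.acc + 11]
26. n12.live = 17  [terminal]
27. n13.val = "pr"  [terminal]
28. n14.val = "rx"  [terminal]
29. n11.ok = -2  [d.live - 19]
30. n11.val = false  [B.lim > 10]
31. n15.pre = "vr"  ["vr"]
32. n16.env = "mk"  [terminal]
33. n15.hot = true  [true]
34. n8.pre = false  [B.ok > -2]
35. n7.pre = true  [C₁.pre == false]
36. n0.fin = false  [B.val == true]
37. n0.idx = false  [S.wid > 5]

17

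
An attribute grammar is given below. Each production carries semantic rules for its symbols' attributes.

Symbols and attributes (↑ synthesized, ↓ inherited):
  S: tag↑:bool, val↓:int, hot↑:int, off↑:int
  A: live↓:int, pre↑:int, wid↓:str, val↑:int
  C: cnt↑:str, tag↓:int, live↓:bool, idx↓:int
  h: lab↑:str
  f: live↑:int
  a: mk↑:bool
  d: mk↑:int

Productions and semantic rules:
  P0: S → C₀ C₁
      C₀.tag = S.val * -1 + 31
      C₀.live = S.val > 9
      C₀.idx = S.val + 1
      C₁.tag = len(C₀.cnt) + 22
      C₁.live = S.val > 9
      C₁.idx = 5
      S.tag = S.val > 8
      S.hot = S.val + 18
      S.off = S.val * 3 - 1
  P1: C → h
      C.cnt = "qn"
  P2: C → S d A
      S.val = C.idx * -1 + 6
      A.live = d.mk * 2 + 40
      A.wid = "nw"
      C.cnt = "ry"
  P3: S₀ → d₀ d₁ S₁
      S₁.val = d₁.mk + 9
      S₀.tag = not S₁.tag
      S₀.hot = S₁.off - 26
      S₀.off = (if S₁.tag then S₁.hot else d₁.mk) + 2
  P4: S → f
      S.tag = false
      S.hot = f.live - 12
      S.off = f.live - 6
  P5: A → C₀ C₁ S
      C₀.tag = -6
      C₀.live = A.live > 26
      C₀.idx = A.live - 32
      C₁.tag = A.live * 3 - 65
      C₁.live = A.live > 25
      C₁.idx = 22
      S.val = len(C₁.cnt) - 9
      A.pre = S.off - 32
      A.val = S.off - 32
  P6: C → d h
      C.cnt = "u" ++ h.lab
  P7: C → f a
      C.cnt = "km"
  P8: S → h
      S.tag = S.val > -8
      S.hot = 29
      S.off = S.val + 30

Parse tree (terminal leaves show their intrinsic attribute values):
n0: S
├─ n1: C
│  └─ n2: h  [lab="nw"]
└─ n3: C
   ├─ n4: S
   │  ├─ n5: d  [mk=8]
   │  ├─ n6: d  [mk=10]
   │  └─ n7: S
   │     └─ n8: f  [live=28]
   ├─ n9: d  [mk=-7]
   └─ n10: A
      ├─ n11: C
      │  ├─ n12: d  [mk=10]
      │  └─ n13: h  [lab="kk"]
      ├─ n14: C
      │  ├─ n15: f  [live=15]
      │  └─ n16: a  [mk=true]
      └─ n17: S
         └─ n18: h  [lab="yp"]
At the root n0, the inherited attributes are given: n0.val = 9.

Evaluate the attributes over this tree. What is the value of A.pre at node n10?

1. n0.val = 9  [given at root]
2. n1.tag = 22  [S.val * -1 + 31]
3. n1.live = false  [S.val > 9]
4. n1.idx = 10  [S.val + 1]
5. n2.lab = "nw"  [terminal]
6. n1.cnt = "qn"  ["qn"]
7. n3.tag = 24  [len(C₀.cnt) + 22]
8. n3.live = false  [S.val > 9]
9. n3.idx = 5  [5]
10. n4.val = 1  [C.idx * -1 + 6]
11. n5.mk = 8  [terminal]
12. n6.mk = 10  [terminal]
13. n7.val = 19  [d₁.mk + 9]
14. n8.live = 28  [terminal]
15. n7.tag = false  [false]
16. n7.hot = 16  [f.live - 12]
17. n7.off = 22  [f.live - 6]
18. n4.tag = true  [not S₁.tag]
19. n4.hot = -4  [S₁.off - 26]
20. n4.off = 12  [(if S₁.tag then S₁.hot else d₁.mk) + 2]
21. n9.mk = -7  [terminal]
22. n10.live = 26  [d.mk * 2 + 40]
23. n10.wid = "nw"  ["nw"]
24. n11.tag = -6  [-6]
25. n11.live = false  [A.live > 26]
26. n11.idx = -6  [A.live - 32]
27. n12.mk = 10  [terminal]
28. n13.lab = "kk"  [terminal]
29. n11.cnt = "ukk"  ["u" ++ h.lab]
30. n14.tag = 13  [A.live * 3 - 65]
31. n14.live = true  [A.live > 25]
32. n14.idx = 22  [22]
33. n15.live = 15  [terminal]
34. n16.mk = true  [terminal]
35. n14.cnt = "km"  ["km"]
36. n17.val = -7  [len(C₁.cnt) - 9]
37. n18.lab = "yp"  [terminal]
38. n17.tag = true  [S.val > -8]
39. n17.hot = 29  [29]
40. n17.off = 23  [S.val + 30]
41. n10.pre = -9  [S.off - 32]
42. n10.val = -9  [S.off - 32]
43. n3.cnt = "ry"  ["ry"]
44. n0.tag = true  [S.val > 8]
45. n0.hot = 27  [S.val + 18]
46. n0.off = 26  [S.val * 3 - 1]

-9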